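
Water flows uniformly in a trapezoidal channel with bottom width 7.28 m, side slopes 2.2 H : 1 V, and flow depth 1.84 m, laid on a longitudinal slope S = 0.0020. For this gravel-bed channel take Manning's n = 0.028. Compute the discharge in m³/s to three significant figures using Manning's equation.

A = (b + z·y)·y = (7.28 + 2.2×1.84)×1.84 = 20.84 m²
P = b + 2y√(1+z²) = 7.28 + 2×1.84×√(1+2.2²) = 16.17 m
R = A/P = 20.84/16.17 = 1.289 m
Q = (1/n)·A·R^(2/3)·S^(1/2) = (1/0.028) × 20.84 × 1.289^(2/3) × 0.0020^(1/2) = 39.43 m³/s

39.4 m³/s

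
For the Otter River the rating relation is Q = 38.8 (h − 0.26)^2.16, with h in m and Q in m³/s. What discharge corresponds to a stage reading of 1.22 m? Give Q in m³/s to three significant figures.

Q = 38.8 × (1.22 − 0.26)^2.16 = 38.8 × 0.96^2.16 = 35.53 m³/s

35.5 m³/s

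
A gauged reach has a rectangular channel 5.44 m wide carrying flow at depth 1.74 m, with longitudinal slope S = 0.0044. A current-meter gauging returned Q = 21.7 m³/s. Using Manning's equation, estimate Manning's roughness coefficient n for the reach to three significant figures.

0.0301

A = b·y = 5.44 × 1.74 = 9.466 m²
P = b + 2y = 5.44 + 2×1.74 = 8.920 m
R = A/P = 9.466/8.920 = 1.061 m
n = (1/Q)·A·R^(2/3)·S^(1/2) = (1/21.7) × 9.466 × 1.040 × 0.06633 = 0.03010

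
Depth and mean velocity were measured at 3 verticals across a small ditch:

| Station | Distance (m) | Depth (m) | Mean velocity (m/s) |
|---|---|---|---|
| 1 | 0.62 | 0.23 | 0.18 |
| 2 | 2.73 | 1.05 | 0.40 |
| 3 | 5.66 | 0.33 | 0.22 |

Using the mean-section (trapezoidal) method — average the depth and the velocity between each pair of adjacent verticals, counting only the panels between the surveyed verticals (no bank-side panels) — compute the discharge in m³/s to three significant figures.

Panel 1-2: Δb = 2.11 m, d̄ = (0.23+1.05)/2 = 0.64, v̄ = (0.18+0.40)/2 = 0.29 → q = 2.11×0.64×0.29 = 0.3916 m³/s
Panel 2-3: Δb = 2.93 m, d̄ = (1.05+0.33)/2 = 0.69, v̄ = (0.40+0.22)/2 = 0.31 → q = 2.93×0.69×0.31 = 0.6267 m³/s
Q = Σ q = 1.018 m³/s

1.02 m³/s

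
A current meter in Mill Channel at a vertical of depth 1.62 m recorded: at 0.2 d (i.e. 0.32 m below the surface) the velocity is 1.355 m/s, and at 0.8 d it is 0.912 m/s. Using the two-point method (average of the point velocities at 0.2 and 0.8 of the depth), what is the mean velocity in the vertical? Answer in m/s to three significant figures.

v̄ = (1.355 + 0.912) / 2 = 1.134 m/s

1.13 m/s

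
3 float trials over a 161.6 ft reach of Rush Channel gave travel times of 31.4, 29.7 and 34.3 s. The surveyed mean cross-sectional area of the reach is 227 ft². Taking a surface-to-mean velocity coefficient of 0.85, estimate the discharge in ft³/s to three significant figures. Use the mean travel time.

981 ft³/s

t̄ = (31.4 + 29.7 + 34.3) / 3 = 31.8 s
v_surface = L / t̄ = 161.6 / 31.8 = 5.082 ft/s
v_mean = 0.85 × 5.082 = 4.319 ft/s
Q = A × v_mean = 227 × 4.319 = 980.5 ft³/s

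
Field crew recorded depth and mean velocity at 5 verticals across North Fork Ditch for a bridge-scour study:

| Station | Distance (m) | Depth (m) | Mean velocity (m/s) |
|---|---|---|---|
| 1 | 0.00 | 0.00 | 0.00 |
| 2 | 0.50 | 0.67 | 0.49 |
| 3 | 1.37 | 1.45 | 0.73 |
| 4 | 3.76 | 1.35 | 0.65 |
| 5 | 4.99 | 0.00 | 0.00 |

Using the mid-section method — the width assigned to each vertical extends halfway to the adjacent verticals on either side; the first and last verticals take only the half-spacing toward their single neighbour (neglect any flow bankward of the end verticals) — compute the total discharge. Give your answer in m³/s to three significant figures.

w_2 = (1.37 − 0.00)/2 = 0.685 m; q_2 = 0.49 × 0.67 × 0.685 = 0.2249 m³/s
w_3 = (3.76 − 0.50)/2 = 1.63 m; q_3 = 0.73 × 1.45 × 1.63 = 1.725 m³/s
w_4 = (4.99 − 1.37)/2 = 1.81 m; q_4 = 0.65 × 1.35 × 1.81 = 1.588 m³/s
Stations 1, 5 contribute zero (depth or velocity is 0).
Q = Σ qᵢ = 3.539 m³/s

3.54 m³/s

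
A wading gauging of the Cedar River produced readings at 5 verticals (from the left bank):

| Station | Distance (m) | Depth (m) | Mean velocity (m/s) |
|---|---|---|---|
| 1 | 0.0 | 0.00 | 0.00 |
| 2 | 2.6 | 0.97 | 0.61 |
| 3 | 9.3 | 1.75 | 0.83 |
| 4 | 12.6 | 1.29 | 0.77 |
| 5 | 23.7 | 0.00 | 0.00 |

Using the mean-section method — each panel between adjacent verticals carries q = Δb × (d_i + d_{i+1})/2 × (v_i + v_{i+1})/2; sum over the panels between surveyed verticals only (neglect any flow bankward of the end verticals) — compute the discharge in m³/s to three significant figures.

Panel 1-2: Δb = 2.6 m, d̄ = (0.00+0.97)/2 = 0.485, v̄ = (0.00+0.61)/2 = 0.305 → q = 2.6×0.485×0.305 = 0.3846 m³/s
Panel 2-3: Δb = 6.7 m, d̄ = (0.97+1.75)/2 = 1.36, v̄ = (0.61+0.83)/2 = 0.72 → q = 6.7×1.36×0.72 = 6.561 m³/s
Panel 3-4: Δb = 3.3 m, d̄ = (1.75+1.29)/2 = 1.52, v̄ = (0.83+0.77)/2 = 0.8 → q = 3.3×1.52×0.8 = 4.013 m³/s
Panel 4-5: Δb = 11.1 m, d̄ = (1.29+0.00)/2 = 0.645, v̄ = (0.77+0.00)/2 = 0.385 → q = 11.1×0.645×0.385 = 2.756 m³/s
Q = Σ q = 13.71 m³/s

13.7 m³/s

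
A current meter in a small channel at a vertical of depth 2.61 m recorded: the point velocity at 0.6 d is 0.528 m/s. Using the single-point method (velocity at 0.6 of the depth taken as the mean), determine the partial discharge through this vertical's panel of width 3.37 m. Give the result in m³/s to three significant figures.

v̄ = v₀.₆ = 0.528 m/s
q = v̄ × d × w = 0.5280 × 2.61 × 3.37 = 4.644 m³/s

4.64 m³/s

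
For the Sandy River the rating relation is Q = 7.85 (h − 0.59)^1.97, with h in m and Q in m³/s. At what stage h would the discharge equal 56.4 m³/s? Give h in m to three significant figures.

h − h₀ = (Q/C)^(1/b) = (56.4/7.85)^(1/1.97) = 2.721 m
h = 0.59 + 2.721 = 3.311 m

3.31 m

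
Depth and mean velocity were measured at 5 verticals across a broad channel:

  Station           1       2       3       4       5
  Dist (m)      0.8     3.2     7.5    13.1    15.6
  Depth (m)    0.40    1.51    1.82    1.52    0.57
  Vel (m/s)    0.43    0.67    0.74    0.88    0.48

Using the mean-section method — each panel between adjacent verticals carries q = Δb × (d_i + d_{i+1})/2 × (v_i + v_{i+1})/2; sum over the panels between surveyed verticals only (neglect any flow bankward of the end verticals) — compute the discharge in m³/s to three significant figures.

Panel 1-2: Δb = 2.4 m, d̄ = (0.40+1.51)/2 = 0.955, v̄ = (0.43+0.67)/2 = 0.55 → q = 2.4×0.955×0.55 = 1.261 m³/s
Panel 2-3: Δb = 4.3 m, d̄ = (1.51+1.82)/2 = 1.665, v̄ = (0.67+0.74)/2 = 0.705 → q = 4.3×1.665×0.705 = 5.047 m³/s
Panel 3-4: Δb = 5.6 m, d̄ = (1.82+1.52)/2 = 1.67, v̄ = (0.74+0.88)/2 = 0.81 → q = 5.6×1.67×0.81 = 7.575 m³/s
Panel 4-5: Δb = 2.5 m, d̄ = (1.52+0.57)/2 = 1.045, v̄ = (0.88+0.48)/2 = 0.68 → q = 2.5×1.045×0.68 = 1.777 m³/s
Q = Σ q = 15.66 m³/s

15.7 m³/s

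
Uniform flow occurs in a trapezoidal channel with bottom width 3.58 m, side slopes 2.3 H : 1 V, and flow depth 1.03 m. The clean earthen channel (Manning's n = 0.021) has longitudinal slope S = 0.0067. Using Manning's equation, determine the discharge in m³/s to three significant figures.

A = (b + z·y)·y = (3.58 + 2.3×1.03)×1.03 = 6.127 m²
P = b + 2y√(1+z²) = 3.58 + 2×1.03×√(1+2.3²) = 8.746 m
R = A/P = 6.127/8.746 = 0.7006 m
Q = (1/n)·A·R^(2/3)·S^(1/2) = (1/0.021) × 6.127 × 0.7006^(2/3) × 0.0067^(1/2) = 18.84 m³/s

18.8 m³/s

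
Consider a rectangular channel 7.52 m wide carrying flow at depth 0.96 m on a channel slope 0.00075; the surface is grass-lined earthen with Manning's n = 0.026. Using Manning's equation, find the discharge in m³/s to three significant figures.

A = b·y = 7.52 × 0.96 = 7.219 m²
P = b + 2y = 7.52 + 2×0.96 = 9.440 m
R = A/P = 7.219/9.440 = 0.7647 m
Q = (1/n)·A·R^(2/3)·S^(1/2) = (1/0.026) × 7.219 × 0.7647^(2/3) × 0.00075^(1/2) = 6.359 m³/s

6.36 m³/s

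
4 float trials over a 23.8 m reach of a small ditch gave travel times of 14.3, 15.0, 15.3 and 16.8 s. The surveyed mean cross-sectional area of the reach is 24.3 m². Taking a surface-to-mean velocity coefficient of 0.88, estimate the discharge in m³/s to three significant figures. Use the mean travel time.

t̄ = (14.3 + 15.0 + 15.3 + 16.8) / 4 = 15.35 s
v_surface = L / t̄ = 23.8 / 15.35 = 1.550 m/s
v_mean = 0.88 × 1.550 = 1.364 m/s
Q = A × v_mean = 24.3 × 1.364 = 33.16 m³/s

33.2 m³/s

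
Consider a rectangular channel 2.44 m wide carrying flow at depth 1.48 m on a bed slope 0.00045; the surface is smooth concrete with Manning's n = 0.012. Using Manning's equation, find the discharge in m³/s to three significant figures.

4.88 m³/s

A = b·y = 2.44 × 1.48 = 3.611 m²
P = b + 2y = 2.44 + 2×1.48 = 5.400 m
R = A/P = 3.611/5.400 = 0.6687 m
Q = (1/n)·A·R^(2/3)·S^(1/2) = (1/0.012) × 3.611 × 0.6687^(2/3) × 0.00045^(1/2) = 4.882 m³/s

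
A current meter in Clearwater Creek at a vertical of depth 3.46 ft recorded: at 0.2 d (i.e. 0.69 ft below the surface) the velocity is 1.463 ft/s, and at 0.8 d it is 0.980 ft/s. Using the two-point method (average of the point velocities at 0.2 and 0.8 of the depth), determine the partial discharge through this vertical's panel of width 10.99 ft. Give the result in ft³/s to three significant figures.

46.4 ft³/s

v̄ = (1.463 + 0.980) / 2 = 1.222 ft/s
q = v̄ × d × w = 1.222 × 3.46 × 10.99 = 46.45 ft³/s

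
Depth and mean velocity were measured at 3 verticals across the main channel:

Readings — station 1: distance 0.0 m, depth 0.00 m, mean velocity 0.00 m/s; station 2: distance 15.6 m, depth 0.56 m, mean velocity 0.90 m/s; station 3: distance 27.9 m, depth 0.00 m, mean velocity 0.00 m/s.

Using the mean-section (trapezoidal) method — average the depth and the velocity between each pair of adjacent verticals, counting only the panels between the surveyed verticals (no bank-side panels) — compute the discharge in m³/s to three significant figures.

3.52 m³/s

Panel 1-2: Δb = 15.6 m, d̄ = (0.00+0.56)/2 = 0.28, v̄ = (0.00+0.90)/2 = 0.45 → q = 15.6×0.28×0.45 = 1.966 m³/s
Panel 2-3: Δb = 12.3 m, d̄ = (0.56+0.00)/2 = 0.28, v̄ = (0.90+0.00)/2 = 0.45 → q = 12.3×0.28×0.45 = 1.550 m³/s
Q = Σ q = 3.515 m³/s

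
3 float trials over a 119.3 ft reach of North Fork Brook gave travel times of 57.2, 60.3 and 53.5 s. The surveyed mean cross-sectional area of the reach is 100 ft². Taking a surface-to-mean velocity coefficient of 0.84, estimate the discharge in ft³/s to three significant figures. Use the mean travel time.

t̄ = (57.2 + 60.3 + 53.5) / 3 = 57 s
v_surface = L / t̄ = 119.3 / 57 = 2.093 ft/s
v_mean = 0.84 × 2.093 = 1.758 ft/s
Q = A × v_mean = 100 × 1.758 = 175.8 ft³/s

176 ft³/s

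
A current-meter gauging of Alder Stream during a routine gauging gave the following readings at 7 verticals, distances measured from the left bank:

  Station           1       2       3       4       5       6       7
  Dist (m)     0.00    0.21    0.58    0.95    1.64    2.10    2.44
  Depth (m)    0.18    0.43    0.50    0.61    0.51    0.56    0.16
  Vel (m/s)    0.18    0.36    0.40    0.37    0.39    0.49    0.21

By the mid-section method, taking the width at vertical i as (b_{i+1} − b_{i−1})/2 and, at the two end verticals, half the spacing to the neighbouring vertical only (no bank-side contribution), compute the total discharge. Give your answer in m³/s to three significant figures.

w_1 = (0.21 − 0.00)/2 = 0.105 m; q_1 = 0.18 × 0.18 × 0.105 = 0.003402 m³/s
w_2 = (0.58 − 0.00)/2 = 0.29 m; q_2 = 0.36 × 0.43 × 0.29 = 0.04489 m³/s
w_3 = (0.95 − 0.21)/2 = 0.37 m; q_3 = 0.40 × 0.50 × 0.37 = 0.07400 m³/s
w_4 = (1.64 − 0.58)/2 = 0.53 m; q_4 = 0.37 × 0.61 × 0.53 = 0.1196 m³/s
w_5 = (2.10 − 0.95)/2 = 0.575 m; q_5 = 0.39 × 0.51 × 0.575 = 0.1144 m³/s
w_6 = (2.44 − 1.64)/2 = 0.4 m; q_6 = 0.49 × 0.56 × 0.4 = 0.1098 m³/s
w_7 = (2.44 − 2.10)/2 = 0.17 m; q_7 = 0.21 × 0.16 × 0.17 = 0.005712 m³/s
Q = Σ qᵢ = 0.4718 m³/s

0.472 m³/s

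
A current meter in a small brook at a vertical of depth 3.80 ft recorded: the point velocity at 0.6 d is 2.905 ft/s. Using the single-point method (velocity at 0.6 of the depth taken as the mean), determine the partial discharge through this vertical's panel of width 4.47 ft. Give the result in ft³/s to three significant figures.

v̄ = v₀.₆ = 2.905 ft/s
q = v̄ × d × w = 2.905 × 3.80 × 4.47 = 49.34 ft³/s

49.3 ft³/s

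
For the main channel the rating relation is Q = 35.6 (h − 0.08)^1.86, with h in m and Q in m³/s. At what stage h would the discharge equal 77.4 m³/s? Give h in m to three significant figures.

1.60 m

h − h₀ = (Q/C)^(1/b) = (77.4/35.6)^(1/1.86) = 1.518 m
h = 0.08 + 1.518 = 1.598 m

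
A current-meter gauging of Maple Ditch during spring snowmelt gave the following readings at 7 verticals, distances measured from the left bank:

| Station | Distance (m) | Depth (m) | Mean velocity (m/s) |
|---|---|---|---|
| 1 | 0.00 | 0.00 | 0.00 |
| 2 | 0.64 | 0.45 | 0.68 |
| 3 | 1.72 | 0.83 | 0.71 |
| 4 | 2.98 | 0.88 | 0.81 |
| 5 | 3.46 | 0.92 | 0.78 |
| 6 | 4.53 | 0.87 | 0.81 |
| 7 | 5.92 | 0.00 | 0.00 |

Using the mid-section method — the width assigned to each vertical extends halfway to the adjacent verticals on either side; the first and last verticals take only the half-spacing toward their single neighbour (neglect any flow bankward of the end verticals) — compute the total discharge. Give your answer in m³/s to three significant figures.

3.00 m³/s

w_2 = (1.72 − 0.00)/2 = 0.86 m; q_2 = 0.68 × 0.45 × 0.86 = 0.2632 m³/s
w_3 = (2.98 − 0.64)/2 = 1.17 m; q_3 = 0.71 × 0.83 × 1.17 = 0.6895 m³/s
w_4 = (3.46 − 1.72)/2 = 0.87 m; q_4 = 0.81 × 0.88 × 0.87 = 0.6201 m³/s
w_5 = (4.53 − 2.98)/2 = 0.775 m; q_5 = 0.78 × 0.92 × 0.775 = 0.5561 m³/s
w_6 = (5.92 − 3.46)/2 = 1.23 m; q_6 = 0.81 × 0.87 × 1.23 = 0.8668 m³/s
Stations 1, 7 contribute zero (depth or velocity is 0).
Q = Σ qᵢ = 2.996 m³/s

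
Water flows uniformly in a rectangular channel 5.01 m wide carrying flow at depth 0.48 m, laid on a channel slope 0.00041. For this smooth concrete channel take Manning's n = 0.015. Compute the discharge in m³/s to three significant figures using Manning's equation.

A = b·y = 5.01 × 0.48 = 2.405 m²
P = b + 2y = 5.01 + 2×0.48 = 5.970 m
R = A/P = 2.405/5.970 = 0.4028 m
Q = (1/n)·A·R^(2/3)·S^(1/2) = (1/0.015) × 2.405 × 0.4028^(2/3) × 0.00041^(1/2) = 1.771 m³/s

1.77 m³/s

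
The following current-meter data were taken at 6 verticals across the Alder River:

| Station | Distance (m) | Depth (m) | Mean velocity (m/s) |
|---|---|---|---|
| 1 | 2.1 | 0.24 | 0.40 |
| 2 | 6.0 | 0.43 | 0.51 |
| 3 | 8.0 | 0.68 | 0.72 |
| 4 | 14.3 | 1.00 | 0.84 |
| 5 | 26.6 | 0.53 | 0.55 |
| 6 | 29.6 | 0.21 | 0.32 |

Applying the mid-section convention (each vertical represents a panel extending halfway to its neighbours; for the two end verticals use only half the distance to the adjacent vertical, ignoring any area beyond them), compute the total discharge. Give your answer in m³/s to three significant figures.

13.0 m³/s

w_1 = (6.0 − 2.1)/2 = 1.95 m; q_1 = 0.40 × 0.24 × 1.95 = 0.1872 m³/s
w_2 = (8.0 − 2.1)/2 = 2.95 m; q_2 = 0.51 × 0.43 × 2.95 = 0.6469 m³/s
w_3 = (14.3 − 6.0)/2 = 4.15 m; q_3 = 0.72 × 0.68 × 4.15 = 2.032 m³/s
w_4 = (26.6 − 8.0)/2 = 9.3 m; q_4 = 0.84 × 1.00 × 9.3 = 7.812 m³/s
w_5 = (29.6 − 14.3)/2 = 7.65 m; q_5 = 0.55 × 0.53 × 7.65 = 2.230 m³/s
w_6 = (29.6 − 26.6)/2 = 1.5 m; q_6 = 0.32 × 0.21 × 1.5 = 0.1008 m³/s
Q = Σ qᵢ = 13.01 m³/s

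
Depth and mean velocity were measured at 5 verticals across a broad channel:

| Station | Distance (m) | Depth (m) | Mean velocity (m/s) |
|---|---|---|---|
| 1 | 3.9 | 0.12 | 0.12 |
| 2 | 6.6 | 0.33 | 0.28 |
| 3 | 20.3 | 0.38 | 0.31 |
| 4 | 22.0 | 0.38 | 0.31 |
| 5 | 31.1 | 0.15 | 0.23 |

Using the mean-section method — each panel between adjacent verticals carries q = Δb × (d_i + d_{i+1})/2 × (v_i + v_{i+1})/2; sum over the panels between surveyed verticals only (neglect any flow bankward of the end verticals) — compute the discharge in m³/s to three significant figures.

2.41 m³/s

Panel 1-2: Δb = 2.7 m, d̄ = (0.12+0.33)/2 = 0.225, v̄ = (0.12+0.28)/2 = 0.2 → q = 2.7×0.225×0.2 = 0.1215 m³/s
Panel 2-3: Δb = 13.7 m, d̄ = (0.33+0.38)/2 = 0.355, v̄ = (0.28+0.31)/2 = 0.295 → q = 13.7×0.355×0.295 = 1.435 m³/s
Panel 3-4: Δb = 1.7 m, d̄ = (0.38+0.38)/2 = 0.38, v̄ = (0.31+0.31)/2 = 0.31 → q = 1.7×0.38×0.31 = 0.2003 m³/s
Panel 4-5: Δb = 9.1 m, d̄ = (0.38+0.15)/2 = 0.265, v̄ = (0.31+0.23)/2 = 0.27 → q = 9.1×0.265×0.27 = 0.6511 m³/s
Q = Σ q = 2.408 m³/s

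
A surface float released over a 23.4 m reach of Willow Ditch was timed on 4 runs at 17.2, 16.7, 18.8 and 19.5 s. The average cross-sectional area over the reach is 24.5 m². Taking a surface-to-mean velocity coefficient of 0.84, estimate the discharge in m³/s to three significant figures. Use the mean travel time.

t̄ = (17.2 + 16.7 + 18.8 + 19.5) / 4 = 18.05 s
v_surface = L / t̄ = 23.4 / 18.05 = 1.296 m/s
v_mean = 0.84 × 1.296 = 1.089 m/s
Q = A × v_mean = 24.5 × 1.089 = 26.68 m³/s

26.7 m³/s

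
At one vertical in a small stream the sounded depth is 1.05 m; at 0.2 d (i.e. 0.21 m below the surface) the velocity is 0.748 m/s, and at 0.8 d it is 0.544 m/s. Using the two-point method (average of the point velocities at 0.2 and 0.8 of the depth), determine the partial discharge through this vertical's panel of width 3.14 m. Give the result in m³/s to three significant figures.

2.13 m³/s

v̄ = (0.748 + 0.544) / 2 = 0.6460 m/s
q = v̄ × d × w = 0.6460 × 1.05 × 3.14 = 2.130 m³/s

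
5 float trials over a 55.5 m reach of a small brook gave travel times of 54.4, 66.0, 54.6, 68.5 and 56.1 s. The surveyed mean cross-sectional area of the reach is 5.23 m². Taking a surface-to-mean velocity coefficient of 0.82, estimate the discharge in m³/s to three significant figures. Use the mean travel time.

t̄ = (54.4 + 66.0 + 54.6 + 68.5 + 56.1) / 5 = 59.92 s
v_surface = L / t̄ = 55.5 / 59.92 = 0.9262 m/s
v_mean = 0.82 × 0.9262 = 0.7595 m/s
Q = A × v_mean = 5.23 × 0.7595 = 3.972 m³/s

3.97 m³/s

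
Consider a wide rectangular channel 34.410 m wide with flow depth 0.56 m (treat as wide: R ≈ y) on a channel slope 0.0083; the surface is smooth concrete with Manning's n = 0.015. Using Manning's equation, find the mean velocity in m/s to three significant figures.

A = b·y = 34.410 × 0.56 = 19.27 m²
Wide channel: R ≈ y = 0.56 m
Q = (1/n)·A·R^(2/3)·S^(1/2) = (1/0.015) × 19.27 × 0.5600^(2/3) × 0.0083^(1/2) = 79.51 m³/s
V = Q/A = 79.51/19.27 = 4.126 m/s

4.13 m/s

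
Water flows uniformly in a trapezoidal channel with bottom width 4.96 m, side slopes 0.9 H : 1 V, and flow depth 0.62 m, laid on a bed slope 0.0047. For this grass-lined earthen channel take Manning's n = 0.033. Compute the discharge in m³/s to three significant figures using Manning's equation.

A = (b + z·y)·y = (4.96 + 0.9×0.62)×0.62 = 3.421 m²
P = b + 2y√(1+z²) = 4.96 + 2×0.62×√(1+0.9²) = 6.628 m
R = A/P = 3.421/6.628 = 0.5161 m
Q = (1/n)·A·R^(2/3)·S^(1/2) = (1/0.033) × 3.421 × 0.5161^(2/3) × 0.0047^(1/2) = 4.573 m³/s

4.57 m³/s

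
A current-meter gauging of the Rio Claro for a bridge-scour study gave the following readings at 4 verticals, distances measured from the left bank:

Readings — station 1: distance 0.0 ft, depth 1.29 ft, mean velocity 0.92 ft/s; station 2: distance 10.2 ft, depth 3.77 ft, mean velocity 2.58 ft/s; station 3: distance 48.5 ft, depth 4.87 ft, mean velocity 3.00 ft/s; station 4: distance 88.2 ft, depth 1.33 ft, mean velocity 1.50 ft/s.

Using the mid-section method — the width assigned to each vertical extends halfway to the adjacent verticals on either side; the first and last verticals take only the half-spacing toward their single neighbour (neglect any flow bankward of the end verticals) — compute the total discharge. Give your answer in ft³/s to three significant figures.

w_1 = (10.2 − 0.0)/2 = 5.1 ft; q_1 = 0.92 × 1.29 × 5.1 = 6.053 ft³/s
w_2 = (48.5 − 0.0)/2 = 24.25 ft; q_2 = 2.58 × 3.77 × 24.25 = 235.9 ft³/s
w_3 = (88.2 − 10.2)/2 = 39 ft; q_3 = 3.00 × 4.87 × 39 = 569.8 ft³/s
w_4 = (88.2 − 48.5)/2 = 19.85 ft; q_4 = 1.50 × 1.33 × 19.85 = 39.60 ft³/s
Q = Σ qᵢ = 851.3 ft³/s

851 ft³/s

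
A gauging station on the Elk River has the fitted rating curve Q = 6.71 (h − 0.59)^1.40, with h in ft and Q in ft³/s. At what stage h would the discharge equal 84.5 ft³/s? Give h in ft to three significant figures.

6.70 ft

h − h₀ = (Q/C)^(1/b) = (84.5/6.71)^(1/1.40) = 6.107 ft
h = 0.59 + 6.107 = 6.697 ft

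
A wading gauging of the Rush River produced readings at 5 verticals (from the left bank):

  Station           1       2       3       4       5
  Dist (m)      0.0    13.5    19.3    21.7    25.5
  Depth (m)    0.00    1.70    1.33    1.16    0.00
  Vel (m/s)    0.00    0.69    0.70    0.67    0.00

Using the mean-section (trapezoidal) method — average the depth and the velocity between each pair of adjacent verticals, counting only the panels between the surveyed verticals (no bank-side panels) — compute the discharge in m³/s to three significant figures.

12.9 m³/s

Panel 1-2: Δb = 13.5 m, d̄ = (0.00+1.70)/2 = 0.85, v̄ = (0.00+0.69)/2 = 0.345 → q = 13.5×0.85×0.345 = 3.959 m³/s
Panel 2-3: Δb = 5.8 m, d̄ = (1.70+1.33)/2 = 1.515, v̄ = (0.69+0.70)/2 = 0.695 → q = 5.8×1.515×0.695 = 6.107 m³/s
Panel 3-4: Δb = 2.4 m, d̄ = (1.33+1.16)/2 = 1.245, v̄ = (0.70+0.67)/2 = 0.685 → q = 2.4×1.245×0.685 = 2.047 m³/s
Panel 4-5: Δb = 3.8 m, d̄ = (1.16+0.00)/2 = 0.58, v̄ = (0.67+0.00)/2 = 0.335 → q = 3.8×0.58×0.335 = 0.7383 m³/s
Q = Σ q = 12.85 m³/s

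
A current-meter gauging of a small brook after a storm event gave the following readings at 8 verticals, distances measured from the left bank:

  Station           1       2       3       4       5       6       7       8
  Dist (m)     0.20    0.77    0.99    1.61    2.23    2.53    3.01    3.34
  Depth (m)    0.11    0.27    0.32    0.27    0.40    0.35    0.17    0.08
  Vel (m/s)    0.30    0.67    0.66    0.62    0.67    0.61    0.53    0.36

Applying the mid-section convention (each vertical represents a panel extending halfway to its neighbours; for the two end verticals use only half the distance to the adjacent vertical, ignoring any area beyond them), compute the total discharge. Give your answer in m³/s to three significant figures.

w_1 = (0.77 − 0.20)/2 = 0.285 m; q_1 = 0.30 × 0.11 × 0.285 = 0.009405 m³/s
w_2 = (0.99 − 0.20)/2 = 0.395 m; q_2 = 0.67 × 0.27 × 0.395 = 0.07146 m³/s
w_3 = (1.61 − 0.77)/2 = 0.42 m; q_3 = 0.66 × 0.32 × 0.42 = 0.08870 m³/s
w_4 = (2.23 − 0.99)/2 = 0.62 m; q_4 = 0.62 × 0.27 × 0.62 = 0.1038 m³/s
w_5 = (2.53 − 1.61)/2 = 0.46 m; q_5 = 0.67 × 0.40 × 0.46 = 0.1233 m³/s
w_6 = (3.01 − 2.23)/2 = 0.39 m; q_6 = 0.61 × 0.35 × 0.39 = 0.08327 m³/s
w_7 = (3.34 − 2.53)/2 = 0.405 m; q_7 = 0.53 × 0.17 × 0.405 = 0.03649 m³/s
w_8 = (3.34 − 3.01)/2 = 0.165 m; q_8 = 0.36 × 0.08 × 0.165 = 0.004752 m³/s
Q = Σ qᵢ = 0.5211 m³/s

0.521 m³/s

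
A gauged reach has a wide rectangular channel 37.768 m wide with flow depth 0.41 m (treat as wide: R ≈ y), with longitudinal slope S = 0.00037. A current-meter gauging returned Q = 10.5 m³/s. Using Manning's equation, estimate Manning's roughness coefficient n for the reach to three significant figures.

0.0157

A = b·y = 37.768 × 0.41 = 15.48 m²
Wide channel: R ≈ y = 0.41 m
n = (1/Q)·A·R^(2/3)·S^(1/2) = (1/10.5) × 15.48 × 0.5519 × 0.01924 = 0.01566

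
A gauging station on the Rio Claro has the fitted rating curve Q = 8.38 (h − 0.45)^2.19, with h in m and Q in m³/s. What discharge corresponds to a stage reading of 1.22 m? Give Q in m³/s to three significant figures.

4.73 m³/s

Q = 8.38 × (1.22 − 0.45)^2.19 = 8.38 × 0.77^2.19 = 4.728 m³/s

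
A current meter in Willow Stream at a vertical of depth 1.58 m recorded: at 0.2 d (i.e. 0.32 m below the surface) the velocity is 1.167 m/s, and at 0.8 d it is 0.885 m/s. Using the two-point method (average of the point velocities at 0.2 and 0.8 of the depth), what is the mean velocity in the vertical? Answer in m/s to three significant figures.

v̄ = (1.167 + 0.885) / 2 = 1.026 m/s

1.03 m/s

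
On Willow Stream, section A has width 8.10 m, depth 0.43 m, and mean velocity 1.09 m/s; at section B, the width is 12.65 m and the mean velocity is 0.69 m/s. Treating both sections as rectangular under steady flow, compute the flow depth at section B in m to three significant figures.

0.435 m

Q = A₁V₁ = (8.10×0.43) × 1.09 = 3.796 m³/s
d₂ = Q/(b₂ V₂) = 3.796/(12.65×0.69) = 0.4350 m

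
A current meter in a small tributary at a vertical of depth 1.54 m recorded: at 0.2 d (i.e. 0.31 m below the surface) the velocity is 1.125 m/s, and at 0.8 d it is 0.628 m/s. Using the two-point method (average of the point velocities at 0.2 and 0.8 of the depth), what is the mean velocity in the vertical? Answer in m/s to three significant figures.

v̄ = (1.125 + 0.628) / 2 = 0.8765 m/s

0.877 m/s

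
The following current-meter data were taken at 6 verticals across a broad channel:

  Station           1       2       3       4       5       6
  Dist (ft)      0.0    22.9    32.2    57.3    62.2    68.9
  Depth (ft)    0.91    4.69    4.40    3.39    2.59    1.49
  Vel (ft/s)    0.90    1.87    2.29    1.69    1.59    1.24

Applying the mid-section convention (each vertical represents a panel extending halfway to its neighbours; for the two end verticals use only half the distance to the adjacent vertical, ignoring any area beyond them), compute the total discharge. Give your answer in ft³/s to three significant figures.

440 ft³/s

w_1 = (22.9 − 0.0)/2 = 11.45 ft; q_1 = 0.90 × 0.91 × 11.45 = 9.378 ft³/s
w_2 = (32.2 − 0.0)/2 = 16.1 ft; q_2 = 1.87 × 4.69 × 16.1 = 141.2 ft³/s
w_3 = (57.3 − 22.9)/2 = 17.2 ft; q_3 = 2.29 × 4.40 × 17.2 = 173.3 ft³/s
w_4 = (62.2 − 32.2)/2 = 15 ft; q_4 = 1.69 × 3.39 × 15 = 85.94 ft³/s
w_5 = (68.9 − 57.3)/2 = 5.8 ft; q_5 = 1.59 × 2.59 × 5.8 = 23.88 ft³/s
w_6 = (68.9 − 62.2)/2 = 3.35 ft; q_6 = 1.24 × 1.49 × 3.35 = 6.189 ft³/s
Q = Σ qᵢ = 439.9 ft³/s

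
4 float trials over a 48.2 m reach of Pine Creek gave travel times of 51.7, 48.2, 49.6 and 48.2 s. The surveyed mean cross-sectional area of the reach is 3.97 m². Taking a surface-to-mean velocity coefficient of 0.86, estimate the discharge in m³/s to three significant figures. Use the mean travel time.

3.33 m³/s

t̄ = (51.7 + 48.2 + 49.6 + 48.2) / 4 = 49.425 s
v_surface = L / t̄ = 48.2 / 49.425 = 0.9752 m/s
v_mean = 0.86 × 0.9752 = 0.8387 m/s
Q = A × v_mean = 3.97 × 0.8387 = 3.330 m³/s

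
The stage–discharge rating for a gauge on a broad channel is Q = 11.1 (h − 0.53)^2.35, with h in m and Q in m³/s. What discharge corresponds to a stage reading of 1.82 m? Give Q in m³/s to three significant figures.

Q = 11.1 × (1.82 − 0.53)^2.35 = 11.1 × 1.29^2.35 = 20.19 m³/s

20.2 m³/s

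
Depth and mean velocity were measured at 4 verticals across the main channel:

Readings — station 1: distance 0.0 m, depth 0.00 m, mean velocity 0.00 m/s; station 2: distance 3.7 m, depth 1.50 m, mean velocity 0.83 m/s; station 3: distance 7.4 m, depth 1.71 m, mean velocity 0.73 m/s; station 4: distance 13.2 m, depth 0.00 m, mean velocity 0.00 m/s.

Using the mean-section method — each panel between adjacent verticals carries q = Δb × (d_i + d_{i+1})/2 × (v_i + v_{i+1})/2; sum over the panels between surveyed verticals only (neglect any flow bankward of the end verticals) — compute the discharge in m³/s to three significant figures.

7.59 m³/s

Panel 1-2: Δb = 3.7 m, d̄ = (0.00+1.50)/2 = 0.75, v̄ = (0.00+0.83)/2 = 0.415 → q = 3.7×0.75×0.415 = 1.152 m³/s
Panel 2-3: Δb = 3.7 m, d̄ = (1.50+1.71)/2 = 1.605, v̄ = (0.83+0.73)/2 = 0.78 → q = 3.7×1.605×0.78 = 4.632 m³/s
Panel 3-4: Δb = 5.8 m, d̄ = (1.71+0.00)/2 = 0.855, v̄ = (0.73+0.00)/2 = 0.365 → q = 5.8×0.855×0.365 = 1.810 m³/s
Q = Σ q = 7.594 m³/s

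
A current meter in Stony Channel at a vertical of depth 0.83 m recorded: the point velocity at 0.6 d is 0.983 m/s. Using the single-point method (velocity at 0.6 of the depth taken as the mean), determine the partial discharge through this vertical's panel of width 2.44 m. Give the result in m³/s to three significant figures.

v̄ = v₀.₆ = 0.983 m/s
q = v̄ × d × w = 0.9830 × 0.83 × 2.44 = 1.991 m³/s

1.99 m³/s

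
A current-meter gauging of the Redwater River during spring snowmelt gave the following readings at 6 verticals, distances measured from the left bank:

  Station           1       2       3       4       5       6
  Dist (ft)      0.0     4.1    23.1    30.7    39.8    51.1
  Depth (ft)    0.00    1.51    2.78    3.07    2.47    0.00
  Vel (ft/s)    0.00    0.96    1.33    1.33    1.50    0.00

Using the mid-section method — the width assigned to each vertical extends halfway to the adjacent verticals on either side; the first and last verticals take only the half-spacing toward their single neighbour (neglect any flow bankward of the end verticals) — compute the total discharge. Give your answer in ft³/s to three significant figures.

138 ft³/s

w_2 = (23.1 − 0.0)/2 = 11.55 ft; q_2 = 0.96 × 1.51 × 11.55 = 16.74 ft³/s
w_3 = (30.7 − 4.1)/2 = 13.3 ft; q_3 = 1.33 × 2.78 × 13.3 = 49.18 ft³/s
w_4 = (39.8 − 23.1)/2 = 8.35 ft; q_4 = 1.33 × 3.07 × 8.35 = 34.09 ft³/s
w_5 = (51.1 − 30.7)/2 = 10.2 ft; q_5 = 1.50 × 2.47 × 10.2 = 37.79 ft³/s
Stations 1, 6 contribute zero (depth or velocity is 0).
Q = Σ qᵢ = 137.8 ft³/s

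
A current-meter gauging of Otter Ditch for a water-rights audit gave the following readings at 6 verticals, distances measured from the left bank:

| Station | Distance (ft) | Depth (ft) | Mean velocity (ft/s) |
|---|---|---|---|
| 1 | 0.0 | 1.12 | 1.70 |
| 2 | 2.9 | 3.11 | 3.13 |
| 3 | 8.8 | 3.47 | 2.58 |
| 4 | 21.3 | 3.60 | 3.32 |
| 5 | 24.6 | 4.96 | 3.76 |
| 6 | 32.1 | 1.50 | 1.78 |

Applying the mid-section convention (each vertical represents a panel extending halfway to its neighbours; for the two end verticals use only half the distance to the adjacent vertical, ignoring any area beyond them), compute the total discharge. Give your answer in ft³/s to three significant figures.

w_1 = (2.9 − 0.0)/2 = 1.45 ft; q_1 = 1.70 × 1.12 × 1.45 = 2.761 ft³/s
w_2 = (8.8 − 0.0)/2 = 4.4 ft; q_2 = 3.13 × 3.11 × 4.4 = 42.83 ft³/s
w_3 = (21.3 − 2.9)/2 = 9.2 ft; q_3 = 2.58 × 3.47 × 9.2 = 82.36 ft³/s
w_4 = (24.6 − 8.8)/2 = 7.9 ft; q_4 = 3.32 × 3.60 × 7.9 = 94.42 ft³/s
w_5 = (32.1 − 21.3)/2 = 5.4 ft; q_5 = 3.76 × 4.96 × 5.4 = 100.7 ft³/s
w_6 = (32.1 − 24.6)/2 = 3.75 ft; q_6 = 1.78 × 1.50 × 3.75 = 10.01 ft³/s
Q = Σ qᵢ = 333.1 ft³/s

333 ft³/s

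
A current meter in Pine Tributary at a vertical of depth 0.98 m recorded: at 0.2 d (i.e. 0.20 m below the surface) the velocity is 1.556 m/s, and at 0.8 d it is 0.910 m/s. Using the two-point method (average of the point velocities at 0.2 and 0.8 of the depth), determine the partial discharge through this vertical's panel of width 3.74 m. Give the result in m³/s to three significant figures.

v̄ = (1.556 + 0.910) / 2 = 1.233 m/s
q = v̄ × d × w = 1.233 × 0.98 × 3.74 = 4.519 m³/s

4.52 m³/s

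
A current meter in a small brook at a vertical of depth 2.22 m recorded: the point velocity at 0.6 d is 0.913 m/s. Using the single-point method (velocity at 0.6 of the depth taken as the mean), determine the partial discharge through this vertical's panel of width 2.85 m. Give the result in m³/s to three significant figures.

5.78 m³/s

v̄ = v₀.₆ = 0.913 m/s
q = v̄ × d × w = 0.9130 × 2.22 × 2.85 = 5.777 m³/s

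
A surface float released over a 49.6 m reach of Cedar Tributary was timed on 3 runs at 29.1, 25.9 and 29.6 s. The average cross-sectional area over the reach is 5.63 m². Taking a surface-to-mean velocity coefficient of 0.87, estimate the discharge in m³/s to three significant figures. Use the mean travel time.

t̄ = (29.1 + 25.9 + 29.6) / 3 = 28.2 s
v_surface = L / t̄ = 49.6 / 28.2 = 1.759 m/s
v_mean = 0.87 × 1.759 = 1.530 m/s
Q = A × v_mean = 5.63 × 1.530 = 8.615 m³/s

8.62 m³/s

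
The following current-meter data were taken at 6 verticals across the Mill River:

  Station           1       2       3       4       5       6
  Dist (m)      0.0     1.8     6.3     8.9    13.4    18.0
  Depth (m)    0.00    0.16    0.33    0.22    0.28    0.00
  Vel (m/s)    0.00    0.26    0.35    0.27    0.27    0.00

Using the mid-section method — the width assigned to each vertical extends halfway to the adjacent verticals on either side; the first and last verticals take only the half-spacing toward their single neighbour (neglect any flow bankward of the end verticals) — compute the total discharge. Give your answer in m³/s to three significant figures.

w_2 = (6.3 − 0.0)/2 = 3.15 m; q_2 = 0.26 × 0.16 × 3.15 = 0.1310 m³/s
w_3 = (8.9 − 1.8)/2 = 3.55 m; q_3 = 0.35 × 0.33 × 3.55 = 0.4100 m³/s
w_4 = (13.4 − 6.3)/2 = 3.55 m; q_4 = 0.27 × 0.22 × 3.55 = 0.2109 m³/s
w_5 = (18.0 − 8.9)/2 = 4.55 m; q_5 = 0.27 × 0.28 × 4.55 = 0.3440 m³/s
Stations 1, 6 contribute zero (depth or velocity is 0).
Q = Σ qᵢ = 1.096 m³/s

1.10 m³/s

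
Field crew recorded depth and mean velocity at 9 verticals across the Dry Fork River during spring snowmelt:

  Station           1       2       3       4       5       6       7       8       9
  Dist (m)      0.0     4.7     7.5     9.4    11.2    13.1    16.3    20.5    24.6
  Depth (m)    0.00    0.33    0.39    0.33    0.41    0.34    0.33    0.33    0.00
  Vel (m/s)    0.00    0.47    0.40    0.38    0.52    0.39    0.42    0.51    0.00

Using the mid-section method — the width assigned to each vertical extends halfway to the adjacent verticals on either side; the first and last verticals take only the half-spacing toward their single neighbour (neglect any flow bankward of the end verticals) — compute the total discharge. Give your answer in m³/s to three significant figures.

3.12 m³/s

w_2 = (7.5 − 0.0)/2 = 3.75 m; q_2 = 0.47 × 0.33 × 3.75 = 0.5816 m³/s
w_3 = (9.4 − 4.7)/2 = 2.35 m; q_3 = 0.40 × 0.39 × 2.35 = 0.3666 m³/s
w_4 = (11.2 − 7.5)/2 = 1.85 m; q_4 = 0.38 × 0.33 × 1.85 = 0.2320 m³/s
w_5 = (13.1 − 9.4)/2 = 1.85 m; q_5 = 0.52 × 0.41 × 1.85 = 0.3944 m³/s
w_6 = (16.3 − 11.2)/2 = 2.55 m; q_6 = 0.39 × 0.34 × 2.55 = 0.3381 m³/s
w_7 = (20.5 − 13.1)/2 = 3.7 m; q_7 = 0.42 × 0.33 × 3.7 = 0.5128 m³/s
w_8 = (24.6 − 16.3)/2 = 4.15 m; q_8 = 0.51 × 0.33 × 4.15 = 0.6984 m³/s
Stations 1, 9 contribute zero (depth or velocity is 0).
Q = Σ qᵢ = 3.124 m³/s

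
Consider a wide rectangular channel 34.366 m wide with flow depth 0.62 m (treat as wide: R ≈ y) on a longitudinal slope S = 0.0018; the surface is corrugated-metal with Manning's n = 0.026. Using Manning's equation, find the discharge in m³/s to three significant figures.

25.3 m³/s

A = b·y = 34.366 × 0.62 = 21.31 m²
Wide channel: R ≈ y = 0.62 m
Q = (1/n)·A·R^(2/3)·S^(1/2) = (1/0.026) × 21.31 × 0.6200^(2/3) × 0.0018^(1/2) = 25.28 m³/s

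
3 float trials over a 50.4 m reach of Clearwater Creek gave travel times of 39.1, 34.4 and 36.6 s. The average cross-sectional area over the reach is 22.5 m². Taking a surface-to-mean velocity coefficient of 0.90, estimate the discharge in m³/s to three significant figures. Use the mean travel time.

t̄ = (39.1 + 34.4 + 36.6) / 3 = 36.7 s
v_surface = L / t̄ = 50.4 / 36.7 = 1.373 m/s
v_mean = 0.90 × 1.373 = 1.236 m/s
Q = A × v_mean = 22.5 × 1.236 = 27.81 m³/s

27.8 m³/s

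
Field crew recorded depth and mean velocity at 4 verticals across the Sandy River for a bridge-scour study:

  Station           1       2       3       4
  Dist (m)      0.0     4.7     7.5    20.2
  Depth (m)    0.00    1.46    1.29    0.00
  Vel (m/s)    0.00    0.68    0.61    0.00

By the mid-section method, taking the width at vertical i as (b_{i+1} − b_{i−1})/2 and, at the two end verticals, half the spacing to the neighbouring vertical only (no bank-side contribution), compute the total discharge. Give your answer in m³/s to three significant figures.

9.82 m³/s

w_2 = (7.5 − 0.0)/2 = 3.75 m; q_2 = 0.68 × 1.46 × 3.75 = 3.723 m³/s
w_3 = (20.2 − 4.7)/2 = 7.75 m; q_3 = 0.61 × 1.29 × 7.75 = 6.098 m³/s
Stations 1, 4 contribute zero (depth or velocity is 0).
Q = Σ qᵢ = 9.821 m³/s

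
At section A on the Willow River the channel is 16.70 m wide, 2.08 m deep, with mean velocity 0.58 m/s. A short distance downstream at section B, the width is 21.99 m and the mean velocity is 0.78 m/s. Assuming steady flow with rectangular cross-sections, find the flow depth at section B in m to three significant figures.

Q = A₁V₁ = (16.70×2.08) × 0.58 = 20.15 m³/s
d₂ = Q/(b₂ V₂) = 20.15/(21.99×0.78) = 1.175 m

1.17 m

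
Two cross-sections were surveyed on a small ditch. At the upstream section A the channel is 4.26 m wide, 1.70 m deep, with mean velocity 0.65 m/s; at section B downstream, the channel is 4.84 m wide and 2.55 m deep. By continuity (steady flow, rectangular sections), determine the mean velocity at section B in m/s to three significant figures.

Q = A₁V₁ = (4.26×1.70) × 0.65 = 4.707 m³/s
A₂ = 4.84 × 2.55 = 12.34 m²
V₂ = Q/A₂ = 4.707/12.34 = 0.3814 m/s

0.381 m/s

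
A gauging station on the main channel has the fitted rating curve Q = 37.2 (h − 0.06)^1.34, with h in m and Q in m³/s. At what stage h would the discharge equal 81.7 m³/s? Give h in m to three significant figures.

1.86 m

h − h₀ = (Q/C)^(1/b) = (81.7/37.2)^(1/1.34) = 1.799 m
h = 0.06 + 1.799 = 1.859 m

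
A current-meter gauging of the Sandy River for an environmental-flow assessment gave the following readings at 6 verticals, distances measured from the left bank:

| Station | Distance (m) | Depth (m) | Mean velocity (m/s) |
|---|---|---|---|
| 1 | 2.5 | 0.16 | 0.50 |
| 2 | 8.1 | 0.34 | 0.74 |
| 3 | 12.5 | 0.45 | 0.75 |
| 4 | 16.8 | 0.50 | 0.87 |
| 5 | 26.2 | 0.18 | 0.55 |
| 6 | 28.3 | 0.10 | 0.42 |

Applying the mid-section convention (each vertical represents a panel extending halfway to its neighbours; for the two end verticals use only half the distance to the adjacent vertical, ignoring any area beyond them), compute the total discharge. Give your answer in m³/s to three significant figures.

6.54 m³/s

w_1 = (8.1 − 2.5)/2 = 2.8 m; q_1 = 0.50 × 0.16 × 2.8 = 0.2240 m³/s
w_2 = (12.5 − 2.5)/2 = 5 m; q_2 = 0.74 × 0.34 × 5 = 1.258 m³/s
w_3 = (16.8 − 8.1)/2 = 4.35 m; q_3 = 0.75 × 0.45 × 4.35 = 1.468 m³/s
w_4 = (26.2 − 12.5)/2 = 6.85 m; q_4 = 0.87 × 0.50 × 6.85 = 2.980 m³/s
w_5 = (28.3 − 16.8)/2 = 5.75 m; q_5 = 0.55 × 0.18 × 5.75 = 0.5693 m³/s
w_6 = (28.3 − 26.2)/2 = 1.05 m; q_6 = 0.42 × 0.10 × 1.05 = 0.04410 m³/s
Q = Σ qᵢ = 6.543 m³/s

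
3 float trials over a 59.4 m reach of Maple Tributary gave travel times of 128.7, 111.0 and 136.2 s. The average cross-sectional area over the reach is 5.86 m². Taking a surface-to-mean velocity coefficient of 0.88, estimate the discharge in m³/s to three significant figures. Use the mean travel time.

t̄ = (128.7 + 111.0 + 136.2) / 3 = 125.3 s
v_surface = L / t̄ = 59.4 / 125.3 = 0.4741 m/s
v_mean = 0.88 × 0.4741 = 0.4172 m/s
Q = A × v_mean = 5.86 × 0.4172 = 2.445 m³/s

2.44 m³/s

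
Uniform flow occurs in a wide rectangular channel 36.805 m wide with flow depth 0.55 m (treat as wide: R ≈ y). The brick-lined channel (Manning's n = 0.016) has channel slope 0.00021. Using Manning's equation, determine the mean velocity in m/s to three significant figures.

0.608 m/s

A = b·y = 36.805 × 0.55 = 20.24 m²
Wide channel: R ≈ y = 0.55 m
Q = (1/n)·A·R^(2/3)·S^(1/2) = (1/0.016) × 20.24 × 0.5500^(2/3) × 0.00021^(1/2) = 12.31 m³/s
V = Q/A = 12.31/20.24 = 0.6080 m/s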